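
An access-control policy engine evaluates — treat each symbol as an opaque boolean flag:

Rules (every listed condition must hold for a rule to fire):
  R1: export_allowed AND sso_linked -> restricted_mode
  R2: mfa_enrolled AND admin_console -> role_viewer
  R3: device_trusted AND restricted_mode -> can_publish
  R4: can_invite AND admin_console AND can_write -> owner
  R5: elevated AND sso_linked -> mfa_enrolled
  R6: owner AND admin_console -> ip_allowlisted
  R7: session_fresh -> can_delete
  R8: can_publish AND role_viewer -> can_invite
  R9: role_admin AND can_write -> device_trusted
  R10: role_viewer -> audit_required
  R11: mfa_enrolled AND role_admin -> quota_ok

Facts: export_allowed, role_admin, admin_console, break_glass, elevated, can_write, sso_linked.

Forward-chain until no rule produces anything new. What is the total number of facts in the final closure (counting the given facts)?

17

Round 1 — R1, R5, R9, derive restricted_mode, mfa_enrolled, device_trusted.
Round 2 — R2, R3, R11, derive role_viewer, can_publish, quota_ok.
Round 3 — R8, R10, derive can_invite, audit_required.
Round 4 — R4, derive owner.
Round 5 — R6, derive ip_allowlisted.
Closure: {admin_console, audit_required, break_glass, can_invite, can_publish, can_write, device_trusted, elevated, export_allowed, ip_allowlisted, mfa_enrolled, owner, quota_ok, restricted_mode, role_admin, role_viewer, sso_linked} — 17 facts.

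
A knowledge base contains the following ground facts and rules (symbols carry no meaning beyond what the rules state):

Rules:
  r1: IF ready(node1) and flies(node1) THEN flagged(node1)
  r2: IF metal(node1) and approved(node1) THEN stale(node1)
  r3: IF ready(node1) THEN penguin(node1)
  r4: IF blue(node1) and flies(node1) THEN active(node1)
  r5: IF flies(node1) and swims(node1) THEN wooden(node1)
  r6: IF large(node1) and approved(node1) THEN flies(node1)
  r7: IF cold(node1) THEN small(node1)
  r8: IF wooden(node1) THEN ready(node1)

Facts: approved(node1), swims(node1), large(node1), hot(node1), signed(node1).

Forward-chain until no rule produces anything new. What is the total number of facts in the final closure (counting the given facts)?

10

Round 1: r6 [IF large(node1) and approved(node1) THEN flies(node1)]. New: flies(node1).
Round 2: r5 [IF flies(node1) and swims(node1) THEN wooden(node1)]. New: wooden(node1).
Round 3: r8 [IF wooden(node1) THEN ready(node1)]. New: ready(node1).
Round 4: r1 [IF ready(node1) and flies(node1) THEN flagged(node1)]; r3 [IF ready(node1) THEN penguin(node1)]. New: flagged(node1), penguin(node1).
Closure: {approved(node1), flagged(node1), flies(node1), hot(node1), large(node1), penguin(node1), ready(node1), signed(node1), swims(node1), wooden(node1)} — 10 facts.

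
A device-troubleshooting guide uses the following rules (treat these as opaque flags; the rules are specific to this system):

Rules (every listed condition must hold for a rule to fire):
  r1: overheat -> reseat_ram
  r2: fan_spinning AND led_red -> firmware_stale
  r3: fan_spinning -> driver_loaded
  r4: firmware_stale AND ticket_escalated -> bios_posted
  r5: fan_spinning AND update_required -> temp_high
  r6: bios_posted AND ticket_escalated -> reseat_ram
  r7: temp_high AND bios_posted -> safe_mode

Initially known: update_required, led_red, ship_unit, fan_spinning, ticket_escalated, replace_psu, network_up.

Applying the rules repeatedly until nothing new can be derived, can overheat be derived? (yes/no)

no

Round 1 fires r2, r3, r5, giving firmware_stale, driver_loaded, temp_high.
Round 2 fires r4, giving bios_posted.
Round 3 fires r6, r7, giving reseat_ram, safe_mode.
Fixed point reached. No rule has overheat as a consequent, and it is not given.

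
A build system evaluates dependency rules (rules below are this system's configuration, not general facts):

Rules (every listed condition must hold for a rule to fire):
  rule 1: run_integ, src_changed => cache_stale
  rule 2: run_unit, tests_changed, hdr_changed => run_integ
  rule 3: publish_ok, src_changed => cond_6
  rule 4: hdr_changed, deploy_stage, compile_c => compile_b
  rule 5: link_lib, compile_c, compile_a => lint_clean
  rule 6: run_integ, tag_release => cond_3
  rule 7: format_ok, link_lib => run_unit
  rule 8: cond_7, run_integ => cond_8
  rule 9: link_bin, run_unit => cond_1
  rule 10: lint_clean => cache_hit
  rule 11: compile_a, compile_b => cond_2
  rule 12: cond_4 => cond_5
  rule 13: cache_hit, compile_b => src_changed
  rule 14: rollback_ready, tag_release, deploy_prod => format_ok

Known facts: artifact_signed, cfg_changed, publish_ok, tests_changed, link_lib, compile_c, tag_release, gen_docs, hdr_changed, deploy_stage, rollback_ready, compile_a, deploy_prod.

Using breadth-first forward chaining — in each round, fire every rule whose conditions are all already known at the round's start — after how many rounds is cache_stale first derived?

4

Round 1 fires rule 4, rule 5, rule 14, giving compile_b, lint_clean, format_ok.
Round 2 fires rule 7, rule 10, rule 11, giving run_unit, cache_hit, cond_2.
Round 3 fires rule 2, rule 13, giving run_integ, src_changed.
Round 4 fires rule 1, rule 3, rule 6, giving cache_stale, cond_6, cond_3.
cache_stale first appears in round 4.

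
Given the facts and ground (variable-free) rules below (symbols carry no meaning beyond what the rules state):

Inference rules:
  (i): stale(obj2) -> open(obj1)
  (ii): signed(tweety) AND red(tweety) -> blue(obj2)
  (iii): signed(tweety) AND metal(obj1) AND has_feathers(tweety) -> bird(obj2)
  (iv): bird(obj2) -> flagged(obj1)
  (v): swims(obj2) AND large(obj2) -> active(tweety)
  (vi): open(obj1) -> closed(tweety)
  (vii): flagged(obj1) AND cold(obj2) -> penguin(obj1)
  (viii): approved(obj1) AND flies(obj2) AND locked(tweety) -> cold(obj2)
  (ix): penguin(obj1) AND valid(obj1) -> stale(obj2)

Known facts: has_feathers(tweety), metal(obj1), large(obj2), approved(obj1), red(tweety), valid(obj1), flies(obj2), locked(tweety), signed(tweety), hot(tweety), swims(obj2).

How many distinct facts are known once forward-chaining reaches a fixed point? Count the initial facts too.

20

Round 1 fires (ii), (iii), (v), (viii), giving blue(obj2), bird(obj2), active(tweety), cold(obj2).
Round 2 fires (iv), giving flagged(obj1).
Round 3 fires (vii), giving penguin(obj1).
Round 4 fires (ix), giving stale(obj2).
Round 5 fires (i), giving open(obj1).
Round 6 fires (vi), giving closed(tweety).
Closure: {active(tweety), approved(obj1), bird(obj2), blue(obj2), closed(tweety), cold(obj2), flagged(obj1), flies(obj2), has_feathers(tweety), hot(tweety), large(obj2), locked(tweety), metal(obj1), open(obj1), penguin(obj1), red(tweety), signed(tweety), stale(obj2), swims(obj2), valid(obj1)} — 20 facts.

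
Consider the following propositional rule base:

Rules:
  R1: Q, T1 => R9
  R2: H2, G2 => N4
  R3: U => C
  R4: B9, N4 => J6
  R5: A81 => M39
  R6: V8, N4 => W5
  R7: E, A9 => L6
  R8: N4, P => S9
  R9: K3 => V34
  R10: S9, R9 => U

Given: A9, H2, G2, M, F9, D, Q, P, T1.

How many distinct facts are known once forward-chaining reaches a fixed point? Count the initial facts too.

Round 1 fires R1, R2, giving R9, N4.
Round 2 fires R8, giving S9.
Round 3 fires R10, giving U.
Round 4 fires R3, giving C.
Closure: {A9, C, D, F9, G2, H2, M, N4, P, Q, R9, S9, T1, U} — 14 facts.

14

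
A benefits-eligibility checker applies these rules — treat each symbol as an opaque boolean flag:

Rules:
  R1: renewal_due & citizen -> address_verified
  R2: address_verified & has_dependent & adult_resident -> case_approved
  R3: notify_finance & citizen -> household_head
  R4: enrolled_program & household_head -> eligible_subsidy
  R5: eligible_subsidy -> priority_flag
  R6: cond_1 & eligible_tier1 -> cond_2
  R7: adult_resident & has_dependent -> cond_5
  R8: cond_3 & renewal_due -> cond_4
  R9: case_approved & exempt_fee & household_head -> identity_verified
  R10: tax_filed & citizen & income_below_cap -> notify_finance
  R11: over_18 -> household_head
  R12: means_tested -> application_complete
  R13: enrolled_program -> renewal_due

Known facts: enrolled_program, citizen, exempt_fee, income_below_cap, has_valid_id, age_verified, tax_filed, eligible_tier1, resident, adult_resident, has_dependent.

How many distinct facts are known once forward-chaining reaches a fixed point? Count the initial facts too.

Round 1: R7 [adult_resident & has_dependent -> cond_5]; R10 [tax_filed & citizen & income_below_cap -> notify_finance]; R13 [enrolled_program -> renewal_due]. New: cond_5, notify_finance, renewal_due.
Round 2: R1 [renewal_due & citizen -> address_verified]; R3 [notify_finance & citizen -> household_head]. New: address_verified, household_head.
Round 3: R2 [address_verified & has_dependent & adult_resident -> case_approved]; R4 [enrolled_program & household_head -> eligible_subsidy]. New: case_approved, eligible_subsidy.
Round 4: R5 [eligible_subsidy -> priority_flag]; R9 [case_approved & exempt_fee & household_head -> identity_verified]. New: priority_flag, identity_verified.
Closure: {address_verified, adult_resident, age_verified, case_approved, citizen, cond_5, eligible_subsidy, eligible_tier1, enrolled_program, exempt_fee, has_dependent, has_valid_id, household_head, identity_verified, income_below_cap, notify_finance, priority_flag, renewal_due, resident, tax_filed} — 20 facts.

20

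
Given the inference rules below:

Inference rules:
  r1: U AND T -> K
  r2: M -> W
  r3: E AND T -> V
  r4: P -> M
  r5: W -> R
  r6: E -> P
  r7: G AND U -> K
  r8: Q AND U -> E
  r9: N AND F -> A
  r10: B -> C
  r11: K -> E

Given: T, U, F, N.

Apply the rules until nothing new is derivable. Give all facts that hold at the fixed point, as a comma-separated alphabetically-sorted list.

Round 1: r1 [U AND T -> K]; r9 [N AND F -> A]. Adds K, A.
Round 2: r11 [K -> E]. Adds E.
Round 3: r3 [E AND T -> V]; r6 [E -> P]. Adds V, P.
Round 4: r4 [P -> M]. Adds M.
Round 5: r2 [M -> W]. Adds W.
Round 6: r5 [W -> R]. Adds R.

A, E, F, K, M, N, P, R, T, U, V, W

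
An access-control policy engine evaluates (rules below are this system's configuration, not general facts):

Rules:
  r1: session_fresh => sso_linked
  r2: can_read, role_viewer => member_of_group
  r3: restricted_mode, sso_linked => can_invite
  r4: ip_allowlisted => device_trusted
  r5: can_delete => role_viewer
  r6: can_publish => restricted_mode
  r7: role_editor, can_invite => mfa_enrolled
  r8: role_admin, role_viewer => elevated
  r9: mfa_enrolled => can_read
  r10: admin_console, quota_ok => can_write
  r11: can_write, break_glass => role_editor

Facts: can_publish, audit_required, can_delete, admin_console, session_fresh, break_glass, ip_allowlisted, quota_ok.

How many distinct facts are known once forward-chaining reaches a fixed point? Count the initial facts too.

18

Round 1 fires r1, r4, r5, r6, r10, giving sso_linked, device_trusted, role_viewer, restricted_mode, can_write.
Round 2 fires r3, r11, giving can_invite, role_editor.
Round 3 fires r7, giving mfa_enrolled.
Round 4 fires r9, giving can_read.
Round 5 fires r2, giving member_of_group.
Closure: {admin_console, audit_required, break_glass, can_delete, can_invite, can_publish, can_read, can_write, device_trusted, ip_allowlisted, member_of_group, mfa_enrolled, quota_ok, restricted_mode, role_editor, role_viewer, session_fresh, sso_linked} — 18 facts.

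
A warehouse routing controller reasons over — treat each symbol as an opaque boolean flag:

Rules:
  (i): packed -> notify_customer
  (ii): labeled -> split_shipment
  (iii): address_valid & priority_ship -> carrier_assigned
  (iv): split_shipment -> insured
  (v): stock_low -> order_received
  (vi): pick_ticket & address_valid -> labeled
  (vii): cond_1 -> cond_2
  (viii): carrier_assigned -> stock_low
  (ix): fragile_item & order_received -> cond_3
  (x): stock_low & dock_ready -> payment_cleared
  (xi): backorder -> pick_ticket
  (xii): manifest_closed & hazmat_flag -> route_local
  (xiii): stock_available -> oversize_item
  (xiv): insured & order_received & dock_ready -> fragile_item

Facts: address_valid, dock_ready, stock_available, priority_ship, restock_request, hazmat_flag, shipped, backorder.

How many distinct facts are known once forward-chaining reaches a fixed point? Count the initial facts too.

Round 1: (iii) [address_valid & priority_ship -> carrier_assigned]; (xi) [backorder -> pick_ticket]; (xiii) [stock_available -> oversize_item]. Adds carrier_assigned, pick_ticket, oversize_item.
Round 2: (vi) [pick_ticket & address_valid -> labeled]; (viii) [carrier_assigned -> stock_low]. Adds labeled, stock_low.
Round 3: (ii) [labeled -> split_shipment]; (v) [stock_low -> order_received]; (x) [stock_low & dock_ready -> payment_cleared]. Adds split_shipment, order_received, payment_cleared.
Round 4: (iv) [split_shipment -> insured]. Adds insured.
Round 5: (xiv) [insured & order_received & dock_ready -> fragile_item]. Adds fragile_item.
Round 6: (ix) [fragile_item & order_received -> cond_3]. Adds cond_3.
Closure: {address_valid, backorder, carrier_assigned, cond_3, dock_ready, fragile_item, hazmat_flag, insured, labeled, order_received, oversize_item, payment_cleared, pick_ticket, priority_ship, restock_request, shipped, split_shipment, stock_available, stock_low} — 19 facts.

19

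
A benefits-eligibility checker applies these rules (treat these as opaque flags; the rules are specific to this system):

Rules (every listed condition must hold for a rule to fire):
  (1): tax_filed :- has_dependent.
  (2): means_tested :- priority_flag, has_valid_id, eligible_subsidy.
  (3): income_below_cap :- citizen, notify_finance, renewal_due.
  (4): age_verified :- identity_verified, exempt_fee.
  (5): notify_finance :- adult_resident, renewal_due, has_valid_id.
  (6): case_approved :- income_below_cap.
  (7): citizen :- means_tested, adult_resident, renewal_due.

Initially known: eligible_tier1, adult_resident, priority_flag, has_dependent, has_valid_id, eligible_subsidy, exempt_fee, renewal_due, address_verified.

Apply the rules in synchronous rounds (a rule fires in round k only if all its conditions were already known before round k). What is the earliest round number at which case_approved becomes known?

4

Round 1 fires (1), (2), (5), giving tax_filed, means_tested, notify_finance.
Round 2 fires (7), giving citizen.
Round 3 fires (3), giving income_below_cap.
Round 4 fires (6), giving case_approved.
case_approved first appears in round 4.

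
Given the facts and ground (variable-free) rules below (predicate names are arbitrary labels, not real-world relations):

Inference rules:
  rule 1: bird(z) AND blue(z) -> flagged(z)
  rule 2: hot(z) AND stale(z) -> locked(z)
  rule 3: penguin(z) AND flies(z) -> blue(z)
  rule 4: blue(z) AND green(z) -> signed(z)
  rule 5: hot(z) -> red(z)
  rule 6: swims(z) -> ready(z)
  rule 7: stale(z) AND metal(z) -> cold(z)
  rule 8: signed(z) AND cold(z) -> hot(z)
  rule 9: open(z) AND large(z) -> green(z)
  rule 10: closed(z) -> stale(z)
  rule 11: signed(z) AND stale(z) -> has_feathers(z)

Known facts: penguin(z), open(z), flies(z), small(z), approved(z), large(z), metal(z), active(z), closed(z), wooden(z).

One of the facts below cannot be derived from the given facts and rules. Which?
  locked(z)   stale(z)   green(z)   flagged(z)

flagged(z)

[1] rule 3 [penguin(z) AND flies(z) -> blue(z)]; rule 9 [open(z) AND large(z) -> green(z)]; rule 10 [closed(z) -> stale(z)]. ⇒ new: blue(z), green(z), stale(z).
[2] rule 4 [blue(z) AND green(z) -> signed(z)]; rule 7 [stale(z) AND metal(z) -> cold(z)]. ⇒ new: signed(z), cold(z).
[3] rule 8 [signed(z) AND cold(z) -> hot(z)]; rule 11 [signed(z) AND stale(z) -> has_feathers(z)]. ⇒ new: hot(z), has_feathers(z).
[4] rule 2 [hot(z) AND stale(z) -> locked(z)]; rule 5 [hot(z) -> red(z)]. ⇒ new: locked(z), red(z).
Derived: locked(z) (round 4), stale(z) (round 1), green(z) (round 1). flagged(z) never appears in any round.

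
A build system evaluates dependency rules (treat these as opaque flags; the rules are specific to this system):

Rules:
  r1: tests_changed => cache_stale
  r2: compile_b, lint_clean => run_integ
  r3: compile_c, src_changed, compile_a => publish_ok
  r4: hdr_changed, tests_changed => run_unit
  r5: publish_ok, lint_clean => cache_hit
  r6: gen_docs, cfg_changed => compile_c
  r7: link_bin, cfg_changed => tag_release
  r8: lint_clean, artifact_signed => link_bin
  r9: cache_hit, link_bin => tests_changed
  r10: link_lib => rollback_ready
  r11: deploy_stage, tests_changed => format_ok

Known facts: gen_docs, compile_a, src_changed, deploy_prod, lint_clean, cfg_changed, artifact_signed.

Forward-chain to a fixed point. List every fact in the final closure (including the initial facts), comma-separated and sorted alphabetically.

Round 1 — r6, r8, derive compile_c, link_bin.
Round 2 — r3, r7, derive publish_ok, tag_release.
Round 3 — r5, derive cache_hit.
Round 4 — r9, derive tests_changed.
Round 5 — r1, derive cache_stale.

artifact_signed, cache_hit, cache_stale, cfg_changed, compile_a, compile_c, deploy_prod, gen_docs, link_bin, lint_clean, publish_ok, src_changed, tag_release, tests_changed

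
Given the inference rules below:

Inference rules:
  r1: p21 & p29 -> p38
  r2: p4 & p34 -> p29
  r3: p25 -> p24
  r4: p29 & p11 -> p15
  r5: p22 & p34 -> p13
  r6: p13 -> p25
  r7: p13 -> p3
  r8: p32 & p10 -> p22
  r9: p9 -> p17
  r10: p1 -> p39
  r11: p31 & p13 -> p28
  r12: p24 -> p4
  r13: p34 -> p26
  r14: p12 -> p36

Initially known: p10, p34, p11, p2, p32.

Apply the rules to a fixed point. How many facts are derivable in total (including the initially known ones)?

[1] r8 [p32 & p10 -> p22]; r13 [p34 -> p26]. ⇒ new: p22, p26.
[2] r5 [p22 & p34 -> p13]. ⇒ new: p13.
[3] r6 [p13 -> p25]; r7 [p13 -> p3]. ⇒ new: p25, p3.
[4] r3 [p25 -> p24]. ⇒ new: p24.
[5] r12 [p24 -> p4]. ⇒ new: p4.
[6] r2 [p4 & p34 -> p29]. ⇒ new: p29.
[7] r4 [p29 & p11 -> p15]. ⇒ new: p15.
Closure: {p10, p11, p13, p15, p2, p22, p24, p25, p26, p29, p3, p32, p34, p4} — 14 facts.

14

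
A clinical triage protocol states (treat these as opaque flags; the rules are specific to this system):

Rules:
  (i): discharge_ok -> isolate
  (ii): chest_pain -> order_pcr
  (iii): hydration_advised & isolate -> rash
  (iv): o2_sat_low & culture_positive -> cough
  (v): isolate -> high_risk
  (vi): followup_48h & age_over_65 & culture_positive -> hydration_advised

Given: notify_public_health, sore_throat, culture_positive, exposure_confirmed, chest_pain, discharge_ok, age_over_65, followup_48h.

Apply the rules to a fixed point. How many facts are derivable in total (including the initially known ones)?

Round 1 fires (i), (ii), (vi), giving isolate, order_pcr, hydration_advised.
Round 2 fires (iii), (v), giving rash, high_risk.
Closure: {age_over_65, chest_pain, culture_positive, discharge_ok, exposure_confirmed, followup_48h, high_risk, hydration_advised, isolate, notify_public_health, order_pcr, rash, sore_throat} — 13 facts.

13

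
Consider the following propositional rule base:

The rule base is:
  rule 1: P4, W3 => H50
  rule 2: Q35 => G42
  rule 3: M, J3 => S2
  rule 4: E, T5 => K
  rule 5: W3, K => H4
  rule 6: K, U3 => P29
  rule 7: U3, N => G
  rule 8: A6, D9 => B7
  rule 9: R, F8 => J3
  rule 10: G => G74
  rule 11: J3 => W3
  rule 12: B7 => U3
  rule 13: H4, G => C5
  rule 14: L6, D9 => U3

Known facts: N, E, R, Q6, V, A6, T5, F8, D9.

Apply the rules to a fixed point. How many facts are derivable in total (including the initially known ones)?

19

[1] rule 4 [E, T5 => K]; rule 8 [A6, D9 => B7]; rule 9 [R, F8 => J3]. ⇒ new: K, B7, J3.
[2] rule 11 [J3 => W3]; rule 12 [B7 => U3]. ⇒ new: W3, U3.
[3] rule 5 [W3, K => H4]; rule 6 [K, U3 => P29]; rule 7 [U3, N => G]. ⇒ new: H4, P29, G.
[4] rule 10 [G => G74]; rule 13 [H4, G => C5]. ⇒ new: G74, C5.
Closure: {A6, B7, C5, D9, E, F8, G, G74, H4, J3, K, N, P29, Q6, R, T5, U3, V, W3} — 19 facts.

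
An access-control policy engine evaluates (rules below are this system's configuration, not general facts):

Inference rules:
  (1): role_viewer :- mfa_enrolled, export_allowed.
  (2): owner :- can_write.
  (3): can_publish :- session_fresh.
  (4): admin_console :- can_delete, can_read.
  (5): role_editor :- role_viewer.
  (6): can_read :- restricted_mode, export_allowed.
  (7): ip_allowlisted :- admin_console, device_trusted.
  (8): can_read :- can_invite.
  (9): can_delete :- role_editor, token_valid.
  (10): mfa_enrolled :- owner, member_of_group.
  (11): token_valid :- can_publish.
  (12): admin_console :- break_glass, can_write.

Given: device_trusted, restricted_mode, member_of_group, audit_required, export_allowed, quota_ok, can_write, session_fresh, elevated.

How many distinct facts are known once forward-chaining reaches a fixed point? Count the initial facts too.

19

[1] (2) [owner :- can_write.]; (3) [can_publish :- session_fresh.]; (6) [can_read :- restricted_mode, export_allowed.]. ⇒ new: owner, can_publish, can_read.
[2] (10) [mfa_enrolled :- owner, member_of_group.]; (11) [token_valid :- can_publish.]. ⇒ new: mfa_enrolled, token_valid.
[3] (1) [role_viewer :- mfa_enrolled, export_allowed.]. ⇒ new: role_viewer.
[4] (5) [role_editor :- role_viewer.]. ⇒ new: role_editor.
[5] (9) [can_delete :- role_editor, token_valid.]. ⇒ new: can_delete.
[6] (4) [admin_console :- can_delete, can_read.]. ⇒ new: admin_console.
[7] (7) [ip_allowlisted :- admin_console, device_trusted.]. ⇒ new: ip_allowlisted.
Closure: {admin_console, audit_required, can_delete, can_publish, can_read, can_write, device_trusted, elevated, export_allowed, ip_allowlisted, member_of_group, mfa_enrolled, owner, quota_ok, restricted_mode, role_editor, role_viewer, session_fresh, token_valid} — 19 facts.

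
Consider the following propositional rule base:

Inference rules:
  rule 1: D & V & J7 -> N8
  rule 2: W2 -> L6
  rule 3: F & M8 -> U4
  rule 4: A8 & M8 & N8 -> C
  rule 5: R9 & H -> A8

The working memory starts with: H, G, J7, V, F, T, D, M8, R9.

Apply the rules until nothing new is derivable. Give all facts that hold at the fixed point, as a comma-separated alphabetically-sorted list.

Round 1: rule 1 [D & V & J7 -> N8]; rule 3 [F & M8 -> U4]; rule 5 [R9 & H -> A8]. Adds N8, U4, A8.
Round 2: rule 4 [A8 & M8 & N8 -> C]. Adds C.

A8, C, D, F, G, H, J7, M8, N8, R9, T, U4, V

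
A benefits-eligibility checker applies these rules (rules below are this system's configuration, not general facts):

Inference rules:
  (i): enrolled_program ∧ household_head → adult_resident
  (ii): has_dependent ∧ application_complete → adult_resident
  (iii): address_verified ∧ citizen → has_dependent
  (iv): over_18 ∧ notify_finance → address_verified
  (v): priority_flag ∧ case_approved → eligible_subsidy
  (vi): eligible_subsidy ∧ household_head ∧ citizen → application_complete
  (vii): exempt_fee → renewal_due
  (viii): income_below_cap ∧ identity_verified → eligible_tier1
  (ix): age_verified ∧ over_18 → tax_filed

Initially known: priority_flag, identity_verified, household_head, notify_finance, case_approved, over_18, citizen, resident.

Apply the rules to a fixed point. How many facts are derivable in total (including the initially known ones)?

13

Round 1: (iv) [over_18 ∧ notify_finance → address_verified]; (v) [priority_flag ∧ case_approved → eligible_subsidy]. Adds address_verified, eligible_subsidy.
Round 2: (iii) [address_verified ∧ citizen → has_dependent]; (vi) [eligible_subsidy ∧ household_head ∧ citizen → application_complete]. Adds has_dependent, application_complete.
Round 3: (ii) [has_dependent ∧ application_complete → adult_resident]. Adds adult_resident.
Closure: {address_verified, adult_resident, application_complete, case_approved, citizen, eligible_subsidy, has_dependent, household_head, identity_verified, notify_finance, over_18, priority_flag, resident} — 13 facts.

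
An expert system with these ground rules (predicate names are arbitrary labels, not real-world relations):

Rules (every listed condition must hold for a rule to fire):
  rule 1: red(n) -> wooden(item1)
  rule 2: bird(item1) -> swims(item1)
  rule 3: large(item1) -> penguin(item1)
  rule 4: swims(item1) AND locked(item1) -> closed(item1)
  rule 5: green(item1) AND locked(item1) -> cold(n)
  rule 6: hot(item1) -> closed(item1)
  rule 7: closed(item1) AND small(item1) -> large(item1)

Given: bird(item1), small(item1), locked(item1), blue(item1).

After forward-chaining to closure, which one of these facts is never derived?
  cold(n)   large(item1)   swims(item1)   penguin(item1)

cold(n)

Round 1: rule 2 [bird(item1) -> swims(item1)]. Adds swims(item1).
Round 2: rule 4 [swims(item1) AND locked(item1) -> closed(item1)]. Adds closed(item1).
Round 3: rule 7 [closed(item1) AND small(item1) -> large(item1)]. Adds large(item1).
Round 4: rule 3 [large(item1) -> penguin(item1)]. Adds penguin(item1).
Derived: large(item1) (round 3), penguin(item1) (round 4), swims(item1) (round 1). cold(n) never appears in any round.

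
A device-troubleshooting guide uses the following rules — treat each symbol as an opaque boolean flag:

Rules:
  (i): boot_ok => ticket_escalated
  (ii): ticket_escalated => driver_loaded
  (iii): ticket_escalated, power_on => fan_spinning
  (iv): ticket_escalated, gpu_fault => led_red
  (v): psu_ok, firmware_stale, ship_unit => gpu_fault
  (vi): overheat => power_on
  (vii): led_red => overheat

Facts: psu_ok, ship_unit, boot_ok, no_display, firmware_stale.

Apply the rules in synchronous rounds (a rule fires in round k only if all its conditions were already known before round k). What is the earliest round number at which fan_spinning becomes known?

5

[1] (i) [boot_ok => ticket_escalated]; (v) [psu_ok, firmware_stale, ship_unit => gpu_fault]. ⇒ new: ticket_escalated, gpu_fault.
[2] (ii) [ticket_escalated => driver_loaded]; (iv) [ticket_escalated, gpu_fault => led_red]. ⇒ new: driver_loaded, led_red.
[3] (vii) [led_red => overheat]. ⇒ new: overheat.
[4] (vi) [overheat => power_on]. ⇒ new: power_on.
[5] (iii) [ticket_escalated, power_on => fan_spinning]. ⇒ new: fan_spinning.
fan_spinning first appears in round 5.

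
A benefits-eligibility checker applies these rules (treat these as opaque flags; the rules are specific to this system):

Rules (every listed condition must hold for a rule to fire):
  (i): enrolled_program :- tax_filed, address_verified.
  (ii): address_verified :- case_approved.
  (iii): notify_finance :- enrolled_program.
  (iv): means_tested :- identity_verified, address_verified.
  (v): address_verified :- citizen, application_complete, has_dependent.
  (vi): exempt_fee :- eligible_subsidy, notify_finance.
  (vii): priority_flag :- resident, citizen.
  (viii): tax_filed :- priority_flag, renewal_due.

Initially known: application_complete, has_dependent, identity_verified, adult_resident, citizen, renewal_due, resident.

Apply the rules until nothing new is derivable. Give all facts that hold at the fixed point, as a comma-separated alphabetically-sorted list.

address_verified, adult_resident, application_complete, citizen, enrolled_program, has_dependent, identity_verified, means_tested, notify_finance, priority_flag, renewal_due, resident, tax_filed

Round 1 fires (v), (vii), giving address_verified, priority_flag.
Round 2 fires (iv), (viii), giving means_tested, tax_filed.
Round 3 fires (i), giving enrolled_program.
Round 4 fires (iii), giving notify_finance.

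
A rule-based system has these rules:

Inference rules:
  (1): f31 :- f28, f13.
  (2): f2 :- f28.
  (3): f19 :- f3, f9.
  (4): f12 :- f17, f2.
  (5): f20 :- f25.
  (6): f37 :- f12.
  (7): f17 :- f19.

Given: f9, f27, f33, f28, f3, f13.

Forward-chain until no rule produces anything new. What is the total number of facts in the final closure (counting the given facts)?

12

[1] (1) [f31 :- f28, f13.]; (2) [f2 :- f28.]; (3) [f19 :- f3, f9.]. ⇒ new: f31, f2, f19.
[2] (7) [f17 :- f19.]. ⇒ new: f17.
[3] (4) [f12 :- f17, f2.]. ⇒ new: f12.
[4] (6) [f37 :- f12.]. ⇒ new: f37.
Closure: {f12, f13, f17, f19, f2, f27, f28, f3, f31, f33, f37, f9} — 12 facts.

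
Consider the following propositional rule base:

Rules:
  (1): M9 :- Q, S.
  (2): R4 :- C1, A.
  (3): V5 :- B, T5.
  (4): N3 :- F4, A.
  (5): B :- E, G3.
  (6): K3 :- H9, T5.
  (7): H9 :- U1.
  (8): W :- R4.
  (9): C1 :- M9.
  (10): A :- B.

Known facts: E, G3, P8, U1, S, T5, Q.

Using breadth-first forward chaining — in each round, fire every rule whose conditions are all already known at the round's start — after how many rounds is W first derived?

Round 1 — (1), (5), (7), derive M9, B, H9.
Round 2 — (3), (6), (9), (10), derive V5, K3, C1, A.
Round 3 — (2), derive R4.
Round 4 — (8), derive W.
W first appears in round 4.

4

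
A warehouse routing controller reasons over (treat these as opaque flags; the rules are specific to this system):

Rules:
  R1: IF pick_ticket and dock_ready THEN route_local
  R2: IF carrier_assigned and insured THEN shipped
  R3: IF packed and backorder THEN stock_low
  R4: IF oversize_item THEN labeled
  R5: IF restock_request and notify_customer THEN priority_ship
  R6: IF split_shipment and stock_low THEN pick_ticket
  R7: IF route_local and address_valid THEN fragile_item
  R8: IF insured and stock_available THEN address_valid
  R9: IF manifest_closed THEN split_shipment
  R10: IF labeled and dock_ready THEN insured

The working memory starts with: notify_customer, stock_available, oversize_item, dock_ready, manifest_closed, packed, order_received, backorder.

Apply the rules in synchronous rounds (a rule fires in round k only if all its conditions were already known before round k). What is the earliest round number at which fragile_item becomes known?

Round 1 — R3, R4, R9, derive stock_low, labeled, split_shipment.
Round 2 — R6, R10, derive pick_ticket, insured.
Round 3 — R1, R8, derive route_local, address_valid.
Round 4 — R7, derive fragile_item.
fragile_item first appears in round 4.

4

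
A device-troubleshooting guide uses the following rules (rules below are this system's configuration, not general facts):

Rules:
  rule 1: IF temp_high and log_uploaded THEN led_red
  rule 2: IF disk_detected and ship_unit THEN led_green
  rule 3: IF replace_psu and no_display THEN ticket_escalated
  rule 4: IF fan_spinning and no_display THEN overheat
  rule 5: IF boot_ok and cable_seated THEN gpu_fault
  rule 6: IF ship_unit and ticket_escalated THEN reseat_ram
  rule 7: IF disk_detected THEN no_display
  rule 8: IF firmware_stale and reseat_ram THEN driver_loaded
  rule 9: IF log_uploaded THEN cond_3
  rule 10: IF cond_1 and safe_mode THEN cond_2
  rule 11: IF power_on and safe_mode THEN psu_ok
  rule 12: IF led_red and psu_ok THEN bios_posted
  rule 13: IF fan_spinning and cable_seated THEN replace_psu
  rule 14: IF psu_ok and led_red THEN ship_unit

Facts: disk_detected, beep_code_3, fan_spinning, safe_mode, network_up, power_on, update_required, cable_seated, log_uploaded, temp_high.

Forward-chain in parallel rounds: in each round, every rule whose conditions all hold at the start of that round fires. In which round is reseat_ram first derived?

[1] rule 1 [IF temp_high and log_uploaded THEN led_red]; rule 7 [IF disk_detected THEN no_display]; rule 9 [IF log_uploaded THEN cond_3]; rule 11 [IF power_on and safe_mode THEN psu_ok]; rule 13 [IF fan_spinning and cable_seated THEN replace_psu]. ⇒ new: led_red, no_display, cond_3, psu_ok, replace_psu.
[2] rule 3 [IF replace_psu and no_display THEN ticket_escalated]; rule 4 [IF fan_spinning and no_display THEN overheat]; rule 12 [IF led_red and psu_ok THEN bios_posted]; rule 14 [IF psu_ok and led_red THEN ship_unit]. ⇒ new: ticket_escalated, overheat, bios_posted, ship_unit.
[3] rule 2 [IF disk_detected and ship_unit THEN led_green]; rule 6 [IF ship_unit and ticket_escalated THEN reseat_ram]. ⇒ new: led_green, reseat_ram.
reseat_ram first appears in round 3.

3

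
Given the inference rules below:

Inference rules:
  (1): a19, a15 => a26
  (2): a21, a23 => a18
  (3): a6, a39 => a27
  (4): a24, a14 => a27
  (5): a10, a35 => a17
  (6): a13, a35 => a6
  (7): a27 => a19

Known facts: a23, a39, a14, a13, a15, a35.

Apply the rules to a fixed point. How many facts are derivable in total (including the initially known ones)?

10

Round 1: (6) [a13, a35 => a6]. New: a6.
Round 2: (3) [a6, a39 => a27]. New: a27.
Round 3: (7) [a27 => a19]. New: a19.
Round 4: (1) [a19, a15 => a26]. New: a26.
Closure: {a13, a14, a15, a19, a23, a26, a27, a35, a39, a6} — 10 facts.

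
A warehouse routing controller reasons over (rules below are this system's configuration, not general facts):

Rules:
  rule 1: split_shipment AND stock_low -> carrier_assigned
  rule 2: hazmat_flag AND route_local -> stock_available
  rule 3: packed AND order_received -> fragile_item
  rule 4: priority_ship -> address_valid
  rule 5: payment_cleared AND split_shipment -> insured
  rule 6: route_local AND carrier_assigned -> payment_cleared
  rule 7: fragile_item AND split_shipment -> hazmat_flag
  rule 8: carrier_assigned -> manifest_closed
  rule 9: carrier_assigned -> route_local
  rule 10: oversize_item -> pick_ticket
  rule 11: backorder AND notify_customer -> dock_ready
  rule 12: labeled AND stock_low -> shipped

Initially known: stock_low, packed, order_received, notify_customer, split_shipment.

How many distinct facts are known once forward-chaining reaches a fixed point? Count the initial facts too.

Round 1 fires rule 1, rule 3, giving carrier_assigned, fragile_item.
Round 2 fires rule 7, rule 8, rule 9, giving hazmat_flag, manifest_closed, route_local.
Round 3 fires rule 2, rule 6, giving stock_available, payment_cleared.
Round 4 fires rule 5, giving insured.
Closure: {carrier_assigned, fragile_item, hazmat_flag, insured, manifest_closed, notify_customer, order_received, packed, payment_cleared, route_local, split_shipment, stock_available, stock_low} — 13 facts.

13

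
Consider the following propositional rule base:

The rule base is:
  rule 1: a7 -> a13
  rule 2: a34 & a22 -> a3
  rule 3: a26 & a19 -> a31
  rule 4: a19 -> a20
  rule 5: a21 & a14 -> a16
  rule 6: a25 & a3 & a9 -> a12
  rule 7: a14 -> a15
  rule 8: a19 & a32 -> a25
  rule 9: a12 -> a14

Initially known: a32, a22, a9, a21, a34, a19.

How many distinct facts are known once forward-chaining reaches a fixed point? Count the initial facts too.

13

Round 1 fires rule 2, rule 4, rule 8, giving a3, a20, a25.
Round 2 fires rule 6, giving a12.
Round 3 fires rule 9, giving a14.
Round 4 fires rule 5, rule 7, giving a16, a15.
Closure: {a12, a14, a15, a16, a19, a20, a21, a22, a25, a3, a32, a34, a9} — 13 facts.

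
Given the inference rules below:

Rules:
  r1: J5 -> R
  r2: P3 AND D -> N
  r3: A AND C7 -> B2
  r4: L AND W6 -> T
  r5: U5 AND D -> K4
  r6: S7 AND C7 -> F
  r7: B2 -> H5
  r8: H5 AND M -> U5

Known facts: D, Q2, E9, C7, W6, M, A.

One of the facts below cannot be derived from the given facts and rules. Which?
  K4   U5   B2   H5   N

N

Round 1 fires r3, giving B2.
Round 2 fires r7, giving H5.
Round 3 fires r8, giving U5.
Round 4 fires r5, giving K4.
Derived: H5 (round 2), U5 (round 3), B2 (round 1), K4 (round 4). N never appears in any round.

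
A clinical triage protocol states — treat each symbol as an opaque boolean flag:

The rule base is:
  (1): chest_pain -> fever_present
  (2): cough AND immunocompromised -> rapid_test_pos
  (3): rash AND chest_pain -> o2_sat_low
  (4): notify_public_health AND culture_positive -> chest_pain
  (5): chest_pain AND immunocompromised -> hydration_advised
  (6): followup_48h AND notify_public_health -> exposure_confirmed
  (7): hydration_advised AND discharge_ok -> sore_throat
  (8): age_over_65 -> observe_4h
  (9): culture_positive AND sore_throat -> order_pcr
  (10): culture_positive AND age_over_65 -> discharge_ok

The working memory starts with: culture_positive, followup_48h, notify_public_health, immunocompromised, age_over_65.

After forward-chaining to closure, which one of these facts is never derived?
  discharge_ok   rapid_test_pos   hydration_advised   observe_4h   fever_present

rapid_test_pos

Round 1 — (4), (6), (8), (10), derive chest_pain, exposure_confirmed, observe_4h, discharge_ok.
Round 2 — (1), (5), derive fever_present, hydration_advised.
Round 3 — (7), derive sore_throat.
Round 4 — (9), derive order_pcr.
Derived: fever_present (round 2), observe_4h (round 1), hydration_advised (round 2), discharge_ok (round 1). rapid_test_pos never appears in any round.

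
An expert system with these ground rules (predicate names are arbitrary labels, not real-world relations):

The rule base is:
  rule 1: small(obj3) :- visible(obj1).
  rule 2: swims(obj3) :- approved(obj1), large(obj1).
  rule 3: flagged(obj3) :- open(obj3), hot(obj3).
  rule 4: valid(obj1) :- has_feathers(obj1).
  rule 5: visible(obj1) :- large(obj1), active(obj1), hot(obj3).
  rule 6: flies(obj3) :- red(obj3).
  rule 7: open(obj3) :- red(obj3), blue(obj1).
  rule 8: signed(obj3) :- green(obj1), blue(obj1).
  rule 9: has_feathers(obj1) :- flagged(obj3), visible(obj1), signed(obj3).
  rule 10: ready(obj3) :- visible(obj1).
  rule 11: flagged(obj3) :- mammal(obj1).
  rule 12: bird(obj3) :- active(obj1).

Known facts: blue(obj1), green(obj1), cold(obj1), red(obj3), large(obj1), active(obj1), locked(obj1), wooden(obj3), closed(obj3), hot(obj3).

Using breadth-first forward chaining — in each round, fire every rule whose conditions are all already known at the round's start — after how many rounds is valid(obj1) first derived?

4

Round 1 — rule 5, rule 6, rule 7, rule 8, rule 12, derive visible(obj1), flies(obj3), open(obj3), signed(obj3), bird(obj3).
Round 2 — rule 1, rule 3, rule 10, derive small(obj3), flagged(obj3), ready(obj3).
Round 3 — rule 9, derive has_feathers(obj1).
Round 4 — rule 4, derive valid(obj1).
valid(obj1) first appears in round 4.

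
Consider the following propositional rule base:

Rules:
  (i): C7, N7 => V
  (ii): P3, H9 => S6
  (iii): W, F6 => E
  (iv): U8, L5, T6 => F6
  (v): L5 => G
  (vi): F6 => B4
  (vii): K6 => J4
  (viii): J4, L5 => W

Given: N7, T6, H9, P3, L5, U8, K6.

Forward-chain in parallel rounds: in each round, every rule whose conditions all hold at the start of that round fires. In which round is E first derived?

[1] (ii) [P3, H9 => S6]; (iv) [U8, L5, T6 => F6]; (v) [L5 => G]; (vii) [K6 => J4]. ⇒ new: S6, F6, G, J4.
[2] (vi) [F6 => B4]; (viii) [J4, L5 => W]. ⇒ new: B4, W.
[3] (iii) [W, F6 => E]. ⇒ new: E.
E first appears in round 3.

3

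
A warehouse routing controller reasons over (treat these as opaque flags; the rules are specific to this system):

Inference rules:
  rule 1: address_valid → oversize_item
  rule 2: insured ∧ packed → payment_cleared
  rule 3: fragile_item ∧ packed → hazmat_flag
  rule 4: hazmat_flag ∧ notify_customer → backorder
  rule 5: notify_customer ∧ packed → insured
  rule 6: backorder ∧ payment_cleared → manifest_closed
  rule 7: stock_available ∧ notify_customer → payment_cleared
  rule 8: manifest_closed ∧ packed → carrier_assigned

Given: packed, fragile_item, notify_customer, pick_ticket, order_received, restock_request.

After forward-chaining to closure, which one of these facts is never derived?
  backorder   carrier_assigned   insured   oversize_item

oversize_item

Round 1: rule 3 [fragile_item ∧ packed → hazmat_flag]; rule 5 [notify_customer ∧ packed → insured]. New: hazmat_flag, insured.
Round 2: rule 2 [insured ∧ packed → payment_cleared]; rule 4 [hazmat_flag ∧ notify_customer → backorder]. New: payment_cleared, backorder.
Round 3: rule 6 [backorder ∧ payment_cleared → manifest_closed]. New: manifest_closed.
Round 4: rule 8 [manifest_closed ∧ packed → carrier_assigned]. New: carrier_assigned.
Derived: carrier_assigned (round 4), insured (round 1), backorder (round 2). oversize_item never appears in any round.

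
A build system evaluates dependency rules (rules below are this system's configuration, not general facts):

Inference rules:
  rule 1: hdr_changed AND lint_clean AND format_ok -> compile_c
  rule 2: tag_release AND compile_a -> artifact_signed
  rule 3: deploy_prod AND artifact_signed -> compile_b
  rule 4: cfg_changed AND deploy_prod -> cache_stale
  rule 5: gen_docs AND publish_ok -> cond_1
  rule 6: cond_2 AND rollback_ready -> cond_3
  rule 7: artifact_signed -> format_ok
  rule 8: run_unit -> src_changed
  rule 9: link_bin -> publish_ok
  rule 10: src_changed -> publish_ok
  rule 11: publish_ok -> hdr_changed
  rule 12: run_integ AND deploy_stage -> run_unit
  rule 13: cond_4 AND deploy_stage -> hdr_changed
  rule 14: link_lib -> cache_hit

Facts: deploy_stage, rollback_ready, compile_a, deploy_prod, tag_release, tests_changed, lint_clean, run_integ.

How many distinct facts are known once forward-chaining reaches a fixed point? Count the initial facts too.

16

Round 1: rule 2 [tag_release AND compile_a -> artifact_signed]; rule 12 [run_integ AND deploy_stage -> run_unit]. New: artifact_signed, run_unit.
Round 2: rule 3 [deploy_prod AND artifact_signed -> compile_b]; rule 7 [artifact_signed -> format_ok]; rule 8 [run_unit -> src_changed]. New: compile_b, format_ok, src_changed.
Round 3: rule 10 [src_changed -> publish_ok]. New: publish_ok.
Round 4: rule 11 [publish_ok -> hdr_changed]. New: hdr_changed.
Round 5: rule 1 [hdr_changed AND lint_clean AND format_ok -> compile_c]. New: compile_c.
Closure: {artifact_signed, compile_a, compile_b, compile_c, deploy_prod, deploy_stage, format_ok, hdr_changed, lint_clean, publish_ok, rollback_ready, run_integ, run_unit, src_changed, tag_release, tests_changed} — 16 facts.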